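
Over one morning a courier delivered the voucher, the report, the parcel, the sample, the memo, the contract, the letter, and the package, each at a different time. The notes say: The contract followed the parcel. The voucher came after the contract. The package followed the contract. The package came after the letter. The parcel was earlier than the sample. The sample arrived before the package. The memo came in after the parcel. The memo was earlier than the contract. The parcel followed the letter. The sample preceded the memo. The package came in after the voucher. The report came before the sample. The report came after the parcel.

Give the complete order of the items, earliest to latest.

The constraints fix every adjacent pair, so only one ordering works:
the letter → the parcel → the report → the sample → the memo → the contract → the voucher → the package.

the letter, the parcel, the report, the sample, the memo, the contract, the voucher, the package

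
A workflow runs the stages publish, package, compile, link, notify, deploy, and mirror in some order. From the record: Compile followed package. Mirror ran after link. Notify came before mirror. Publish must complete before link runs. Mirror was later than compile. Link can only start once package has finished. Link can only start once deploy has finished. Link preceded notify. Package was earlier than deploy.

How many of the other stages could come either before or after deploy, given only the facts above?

Forced before deploy: package; forced after deploy: link, mirror, and notify.
That leaves compile and publish with no forced order relative to deploy — 2.

2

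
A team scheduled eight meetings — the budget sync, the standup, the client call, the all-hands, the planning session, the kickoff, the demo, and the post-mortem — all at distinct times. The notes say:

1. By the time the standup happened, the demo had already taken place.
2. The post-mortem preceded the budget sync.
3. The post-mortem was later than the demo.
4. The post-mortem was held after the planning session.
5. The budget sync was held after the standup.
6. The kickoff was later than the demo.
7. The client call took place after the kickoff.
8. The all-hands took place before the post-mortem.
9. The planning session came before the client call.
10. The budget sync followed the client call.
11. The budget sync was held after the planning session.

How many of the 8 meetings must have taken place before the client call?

Directly stated before the client call: the kickoff and the planning session.
The demo reaches the client call via the demo → the kickoff → the client call.
No chain forces the post-mortem (or any of the others) ahead of the client call.
That's the demo, the kickoff, and the planning session — 3 in all.

3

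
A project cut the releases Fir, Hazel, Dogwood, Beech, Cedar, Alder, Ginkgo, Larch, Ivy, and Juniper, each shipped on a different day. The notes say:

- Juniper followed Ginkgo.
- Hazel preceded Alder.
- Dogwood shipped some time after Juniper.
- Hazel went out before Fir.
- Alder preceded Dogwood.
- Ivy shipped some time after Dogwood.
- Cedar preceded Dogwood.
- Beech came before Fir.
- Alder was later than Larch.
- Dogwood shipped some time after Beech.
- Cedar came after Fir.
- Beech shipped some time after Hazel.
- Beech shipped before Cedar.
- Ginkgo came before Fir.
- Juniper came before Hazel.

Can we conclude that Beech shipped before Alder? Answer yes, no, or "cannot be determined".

cannot be determined

No chain of stated constraints runs from Beech to Alder, and none runs from Alder to Beech either.
So the relative order of Beech and Alder is not fixed by the given facts.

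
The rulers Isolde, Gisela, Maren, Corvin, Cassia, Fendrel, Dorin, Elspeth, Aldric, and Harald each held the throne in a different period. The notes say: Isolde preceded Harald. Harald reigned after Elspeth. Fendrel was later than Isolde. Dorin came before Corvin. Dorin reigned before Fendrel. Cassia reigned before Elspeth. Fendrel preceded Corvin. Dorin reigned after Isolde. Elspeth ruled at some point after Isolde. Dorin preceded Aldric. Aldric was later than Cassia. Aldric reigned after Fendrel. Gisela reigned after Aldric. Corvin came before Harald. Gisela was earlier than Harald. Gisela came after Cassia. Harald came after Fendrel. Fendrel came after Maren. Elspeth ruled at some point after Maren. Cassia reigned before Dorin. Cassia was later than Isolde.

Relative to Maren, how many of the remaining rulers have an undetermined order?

3

Forced after Maren: Aldric, Corvin, Elspeth, Fendrel, Gisela, and Harald.
That leaves Cassia, Dorin, and Isolde with no forced order relative to Maren — 3.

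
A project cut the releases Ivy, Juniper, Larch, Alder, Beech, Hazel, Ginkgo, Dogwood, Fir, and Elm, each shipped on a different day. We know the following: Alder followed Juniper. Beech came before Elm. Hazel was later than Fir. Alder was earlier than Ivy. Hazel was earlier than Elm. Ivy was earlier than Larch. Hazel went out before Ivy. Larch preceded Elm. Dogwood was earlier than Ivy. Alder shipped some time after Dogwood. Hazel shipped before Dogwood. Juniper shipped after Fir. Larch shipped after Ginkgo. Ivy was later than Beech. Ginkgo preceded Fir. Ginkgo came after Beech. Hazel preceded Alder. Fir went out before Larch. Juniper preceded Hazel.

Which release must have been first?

Beech has a chain of constraints placing it before every other release, so Beech must be first.

Beech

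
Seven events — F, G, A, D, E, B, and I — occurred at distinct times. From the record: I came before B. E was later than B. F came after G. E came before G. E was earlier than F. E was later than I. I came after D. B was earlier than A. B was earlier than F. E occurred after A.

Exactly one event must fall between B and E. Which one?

A

Tracing the constraints gives B → A → E, so A sits after B and before E.
No other event is forced both after B and before E.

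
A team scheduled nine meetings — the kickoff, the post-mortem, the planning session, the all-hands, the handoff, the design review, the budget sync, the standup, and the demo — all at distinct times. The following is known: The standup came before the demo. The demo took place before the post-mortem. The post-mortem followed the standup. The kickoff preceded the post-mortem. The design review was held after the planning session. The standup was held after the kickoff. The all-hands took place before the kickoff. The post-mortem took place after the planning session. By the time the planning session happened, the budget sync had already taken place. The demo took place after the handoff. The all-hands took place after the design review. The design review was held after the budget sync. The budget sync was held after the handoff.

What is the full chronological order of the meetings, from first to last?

the handoff, the budget sync, the planning session, the design review, the all-hands, the kickoff, the standup, the demo, the post-mortem

The constraints fix every adjacent pair, so only one ordering works:
the handoff → the budget sync → the planning session → the design review → the all-hands → the kickoff → the standup → the demo → the post-mortem.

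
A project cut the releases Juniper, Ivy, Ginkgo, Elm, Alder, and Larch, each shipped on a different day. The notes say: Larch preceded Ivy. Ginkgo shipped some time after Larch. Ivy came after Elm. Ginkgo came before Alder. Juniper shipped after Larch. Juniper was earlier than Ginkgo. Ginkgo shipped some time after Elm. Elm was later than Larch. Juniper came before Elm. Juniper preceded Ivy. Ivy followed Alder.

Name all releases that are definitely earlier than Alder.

Elm, Ginkgo, Juniper, Larch

Directly stated before Alder: Ginkgo.
Elm reaches Alder via Elm → Ginkgo → Alder.
Juniper reaches Alder via Juniper → Ginkgo → Alder.
Larch reaches Alder via Larch → Ginkgo → Alder.
No chain forces Ivy ahead of Alder.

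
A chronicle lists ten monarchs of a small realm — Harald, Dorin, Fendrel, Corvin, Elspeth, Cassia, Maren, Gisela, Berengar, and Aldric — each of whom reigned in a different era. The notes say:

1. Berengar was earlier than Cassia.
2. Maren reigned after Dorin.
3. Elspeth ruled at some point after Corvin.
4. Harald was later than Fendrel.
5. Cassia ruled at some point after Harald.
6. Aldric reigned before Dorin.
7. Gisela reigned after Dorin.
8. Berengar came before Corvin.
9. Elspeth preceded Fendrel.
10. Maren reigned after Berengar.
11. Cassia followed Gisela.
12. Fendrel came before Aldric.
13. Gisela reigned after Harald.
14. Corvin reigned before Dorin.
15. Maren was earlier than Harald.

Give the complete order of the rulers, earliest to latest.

The constraints fix every adjacent pair, so only one ordering works:
Berengar → Corvin → Elspeth → Fendrel → Aldric → Dorin → Maren → Harald → Gisela → Cassia.

Berengar, Corvin, Elspeth, Fendrel, Aldric, Dorin, Maren, Harald, Gisela, Cassia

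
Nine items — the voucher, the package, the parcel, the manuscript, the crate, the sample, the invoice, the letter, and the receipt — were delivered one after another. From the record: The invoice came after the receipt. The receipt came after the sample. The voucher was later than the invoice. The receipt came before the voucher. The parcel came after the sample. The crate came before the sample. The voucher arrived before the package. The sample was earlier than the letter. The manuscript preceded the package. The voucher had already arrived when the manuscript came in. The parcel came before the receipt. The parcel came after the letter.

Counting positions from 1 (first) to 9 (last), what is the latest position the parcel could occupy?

The parcel must come before the invoice, the manuscript, the package, the receipt, and the voucher — 5 items forced after it.
Everything else can be placed before the parcel in some valid order, so the parcel can sit as late as position 9 − 5 = 4.

4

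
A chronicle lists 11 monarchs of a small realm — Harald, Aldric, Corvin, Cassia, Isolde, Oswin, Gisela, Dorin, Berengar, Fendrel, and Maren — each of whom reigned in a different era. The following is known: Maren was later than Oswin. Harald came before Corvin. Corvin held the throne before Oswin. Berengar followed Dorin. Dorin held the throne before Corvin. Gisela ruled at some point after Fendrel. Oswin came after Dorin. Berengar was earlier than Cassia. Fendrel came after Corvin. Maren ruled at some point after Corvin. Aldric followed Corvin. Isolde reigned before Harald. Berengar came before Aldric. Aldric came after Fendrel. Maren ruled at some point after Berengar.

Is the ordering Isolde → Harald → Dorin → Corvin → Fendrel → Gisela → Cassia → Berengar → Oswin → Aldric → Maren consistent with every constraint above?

no

The constraints require Berengar before Cassia, but in the proposed sequence Cassia appears ahead of Berengar. That one violation is enough.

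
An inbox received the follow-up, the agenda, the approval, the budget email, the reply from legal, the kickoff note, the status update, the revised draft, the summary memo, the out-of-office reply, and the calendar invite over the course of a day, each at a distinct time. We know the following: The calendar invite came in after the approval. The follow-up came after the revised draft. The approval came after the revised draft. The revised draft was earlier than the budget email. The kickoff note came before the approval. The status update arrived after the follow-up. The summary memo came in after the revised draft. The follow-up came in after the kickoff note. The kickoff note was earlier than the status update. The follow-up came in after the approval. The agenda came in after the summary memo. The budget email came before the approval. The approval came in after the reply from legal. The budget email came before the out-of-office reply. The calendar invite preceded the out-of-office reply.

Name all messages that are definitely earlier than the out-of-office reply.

Directly stated before the out-of-office reply: the budget email and the calendar invite.
The approval reaches the out-of-office reply via the approval → the calendar invite → the out-of-office reply.
The kickoff note reaches the out-of-office reply via the kickoff note → the approval → the calendar invite → the out-of-office reply.
The reply from legal reaches the out-of-office reply via the reply from legal → the approval → the calendar invite → the out-of-office reply.
Likewise the revised draft reaches the out-of-office reply by chaining the stated constraints.
No chain forces the agenda (or any of the others) ahead of the out-of-office reply.

the approval, the budget email, the calendar invite, the kickoff note, the reply from legal, the revised draft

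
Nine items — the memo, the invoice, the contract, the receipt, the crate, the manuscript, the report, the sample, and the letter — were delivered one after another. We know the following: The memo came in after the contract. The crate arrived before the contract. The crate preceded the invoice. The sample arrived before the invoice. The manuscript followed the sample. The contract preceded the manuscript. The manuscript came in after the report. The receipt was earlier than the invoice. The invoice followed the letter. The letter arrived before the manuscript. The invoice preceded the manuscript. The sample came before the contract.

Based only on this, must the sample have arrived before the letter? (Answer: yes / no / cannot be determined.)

No chain of stated constraints runs from the sample to the letter, and none runs from the letter to the sample either.
So the relative order of the sample and the letter is not fixed by the given facts.

cannot be determined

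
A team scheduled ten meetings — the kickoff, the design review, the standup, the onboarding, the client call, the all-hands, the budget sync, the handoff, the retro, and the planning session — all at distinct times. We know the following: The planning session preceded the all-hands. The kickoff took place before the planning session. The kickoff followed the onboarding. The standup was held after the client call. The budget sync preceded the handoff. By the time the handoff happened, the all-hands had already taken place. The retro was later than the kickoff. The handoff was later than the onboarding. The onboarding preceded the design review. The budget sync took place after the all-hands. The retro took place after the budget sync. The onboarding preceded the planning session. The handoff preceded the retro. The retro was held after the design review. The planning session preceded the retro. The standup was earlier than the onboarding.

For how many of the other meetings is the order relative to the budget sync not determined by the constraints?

Forced before the budget sync: the all-hands, the client call, the kickoff, the onboarding, the planning session, and the standup; forced after the budget sync: the handoff and the retro.
That leaves the design review with no forced order relative to the budget sync — 1.

1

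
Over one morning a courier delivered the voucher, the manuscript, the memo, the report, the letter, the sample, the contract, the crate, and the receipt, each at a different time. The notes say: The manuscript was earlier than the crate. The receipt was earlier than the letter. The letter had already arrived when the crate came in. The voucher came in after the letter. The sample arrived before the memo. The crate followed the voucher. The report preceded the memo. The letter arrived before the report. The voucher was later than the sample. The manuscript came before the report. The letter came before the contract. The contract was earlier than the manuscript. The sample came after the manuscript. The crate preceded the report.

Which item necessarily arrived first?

the receipt

The receipt has a chain of constraints placing it before every other item, so the receipt must be first.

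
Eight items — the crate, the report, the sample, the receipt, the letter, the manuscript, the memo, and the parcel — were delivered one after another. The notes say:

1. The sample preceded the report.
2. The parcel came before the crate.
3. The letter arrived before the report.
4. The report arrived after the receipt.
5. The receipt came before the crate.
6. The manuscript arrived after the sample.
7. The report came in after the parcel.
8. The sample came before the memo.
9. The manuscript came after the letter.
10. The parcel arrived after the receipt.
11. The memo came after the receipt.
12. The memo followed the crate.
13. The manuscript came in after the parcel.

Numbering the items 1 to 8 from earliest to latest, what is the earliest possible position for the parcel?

2

The receipt must come before the parcel — 1 forced predecessor.
Nothing else is forced ahead of the parcel, so its earliest slot is position 1 + 1 = 2.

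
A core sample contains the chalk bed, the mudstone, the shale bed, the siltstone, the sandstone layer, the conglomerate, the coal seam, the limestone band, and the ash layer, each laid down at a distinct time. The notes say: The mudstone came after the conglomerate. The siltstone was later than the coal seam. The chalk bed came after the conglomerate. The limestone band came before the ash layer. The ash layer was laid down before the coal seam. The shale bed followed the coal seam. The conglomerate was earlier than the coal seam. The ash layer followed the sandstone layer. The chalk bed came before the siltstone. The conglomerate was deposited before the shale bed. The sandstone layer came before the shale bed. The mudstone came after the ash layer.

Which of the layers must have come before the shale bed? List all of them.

Directly stated before the shale bed: the coal seam, the conglomerate, and the sandstone layer.
The ash layer reaches the shale bed via the ash layer → the coal seam → the shale bed.
The limestone band reaches the shale bed via the limestone band → the ash layer → the coal seam → the shale bed.

the ash layer, the coal seam, the conglomerate, the limestone band, the sandstone layer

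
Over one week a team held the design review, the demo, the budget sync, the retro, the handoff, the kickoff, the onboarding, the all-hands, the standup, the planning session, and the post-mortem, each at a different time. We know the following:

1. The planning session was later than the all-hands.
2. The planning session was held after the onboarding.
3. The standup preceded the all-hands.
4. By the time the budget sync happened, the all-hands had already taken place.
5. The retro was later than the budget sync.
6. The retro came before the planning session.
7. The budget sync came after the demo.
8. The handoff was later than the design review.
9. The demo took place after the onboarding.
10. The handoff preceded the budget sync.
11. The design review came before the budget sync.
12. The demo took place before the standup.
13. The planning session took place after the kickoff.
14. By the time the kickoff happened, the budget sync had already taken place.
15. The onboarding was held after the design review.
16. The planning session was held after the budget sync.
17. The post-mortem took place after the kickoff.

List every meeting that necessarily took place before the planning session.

the all-hands, the budget sync, the demo, the design review, the handoff, the kickoff, the onboarding, the retro, the standup

Directly stated before the planning session: the all-hands, the budget sync, the kickoff, the onboarding, and the retro.
The demo reaches the planning session via the demo → the budget sync → the planning session.
The design review reaches the planning session via the design review → the onboarding → the planning session.
The handoff reaches the planning session via the handoff → the budget sync → the planning session.
Likewise the standup reaches the planning session by chaining the stated constraints.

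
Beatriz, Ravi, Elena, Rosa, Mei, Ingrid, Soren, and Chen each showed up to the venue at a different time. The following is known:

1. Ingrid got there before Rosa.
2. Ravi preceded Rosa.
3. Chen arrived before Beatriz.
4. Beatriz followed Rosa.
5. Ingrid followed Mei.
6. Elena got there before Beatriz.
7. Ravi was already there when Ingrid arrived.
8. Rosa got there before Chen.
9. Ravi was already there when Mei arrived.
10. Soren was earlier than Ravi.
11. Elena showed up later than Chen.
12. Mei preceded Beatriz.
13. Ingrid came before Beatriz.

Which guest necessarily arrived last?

Every other guest has a chain of constraints placing them before Beatriz, so Beatriz is last.

Beatriz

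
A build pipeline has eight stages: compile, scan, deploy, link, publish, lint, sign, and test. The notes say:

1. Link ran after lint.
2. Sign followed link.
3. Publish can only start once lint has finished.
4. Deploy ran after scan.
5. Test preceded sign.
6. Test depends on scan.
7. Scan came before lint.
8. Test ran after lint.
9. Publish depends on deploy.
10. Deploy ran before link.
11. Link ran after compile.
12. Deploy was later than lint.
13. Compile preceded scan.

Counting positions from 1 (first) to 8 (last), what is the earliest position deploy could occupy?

4

Compile, lint, and scan must all come before deploy — 3 forced predecessors.
Nothing else is forced ahead of deploy, so its earliest slot is position 3 + 1 = 4.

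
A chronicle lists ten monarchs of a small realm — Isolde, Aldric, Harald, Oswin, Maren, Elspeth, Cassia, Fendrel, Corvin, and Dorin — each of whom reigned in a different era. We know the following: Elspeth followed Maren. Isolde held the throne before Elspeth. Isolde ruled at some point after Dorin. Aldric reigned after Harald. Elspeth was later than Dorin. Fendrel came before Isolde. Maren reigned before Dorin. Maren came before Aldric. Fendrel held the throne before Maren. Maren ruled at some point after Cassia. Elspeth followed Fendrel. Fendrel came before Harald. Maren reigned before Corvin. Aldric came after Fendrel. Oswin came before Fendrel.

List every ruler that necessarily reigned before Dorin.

Cassia, Fendrel, Maren, Oswin

Directly stated before Dorin: Maren.
Cassia reaches Dorin via Cassia → Maren → Dorin.
Fendrel reaches Dorin via Fendrel → Maren → Dorin.
Oswin reaches Dorin via Oswin → Fendrel → Maren → Dorin.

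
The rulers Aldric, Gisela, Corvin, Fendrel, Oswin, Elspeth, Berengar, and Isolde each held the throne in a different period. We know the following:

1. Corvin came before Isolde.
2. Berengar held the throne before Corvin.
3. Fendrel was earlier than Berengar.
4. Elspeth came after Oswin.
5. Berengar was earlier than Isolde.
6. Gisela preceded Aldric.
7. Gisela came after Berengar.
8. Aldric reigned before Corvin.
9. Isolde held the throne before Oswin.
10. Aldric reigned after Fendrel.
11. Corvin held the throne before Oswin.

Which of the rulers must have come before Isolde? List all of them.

Aldric, Berengar, Corvin, Fendrel, Gisela

Directly stated before Isolde: Berengar and Corvin.
Aldric reaches Isolde via Aldric → Corvin → Isolde.
Fendrel reaches Isolde via Fendrel → Berengar → Isolde.
Gisela reaches Isolde via Gisela → Aldric → Corvin → Isolde.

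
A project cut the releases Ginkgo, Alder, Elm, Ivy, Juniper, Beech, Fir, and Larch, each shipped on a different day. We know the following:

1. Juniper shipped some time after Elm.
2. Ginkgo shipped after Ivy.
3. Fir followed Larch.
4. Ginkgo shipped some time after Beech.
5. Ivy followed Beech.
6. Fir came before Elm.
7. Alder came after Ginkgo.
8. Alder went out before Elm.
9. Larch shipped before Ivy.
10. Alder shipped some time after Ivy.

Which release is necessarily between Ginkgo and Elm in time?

Tracing the constraints gives Ginkgo → Alder → Elm, so Alder sits after Ginkgo and before Elm.
No other release is forced both after Ginkgo and before Elm.

Alder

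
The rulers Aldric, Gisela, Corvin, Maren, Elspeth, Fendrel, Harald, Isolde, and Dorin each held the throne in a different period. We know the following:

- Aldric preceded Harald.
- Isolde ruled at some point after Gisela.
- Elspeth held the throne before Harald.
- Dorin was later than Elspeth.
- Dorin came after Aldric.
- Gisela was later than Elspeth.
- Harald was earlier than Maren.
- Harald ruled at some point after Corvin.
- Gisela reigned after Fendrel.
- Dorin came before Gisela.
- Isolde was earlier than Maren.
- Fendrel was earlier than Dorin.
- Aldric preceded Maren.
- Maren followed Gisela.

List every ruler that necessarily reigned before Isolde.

Aldric, Dorin, Elspeth, Fendrel, Gisela

Directly stated before Isolde: Gisela.
Aldric reaches Isolde via Aldric → Dorin → Gisela → Isolde.
Dorin reaches Isolde via Dorin → Gisela → Isolde.
Elspeth reaches Isolde via Elspeth → Gisela → Isolde.
Likewise Fendrel reaches Isolde by chaining the stated constraints.
No chain forces Maren (or any of the others) ahead of Isolde.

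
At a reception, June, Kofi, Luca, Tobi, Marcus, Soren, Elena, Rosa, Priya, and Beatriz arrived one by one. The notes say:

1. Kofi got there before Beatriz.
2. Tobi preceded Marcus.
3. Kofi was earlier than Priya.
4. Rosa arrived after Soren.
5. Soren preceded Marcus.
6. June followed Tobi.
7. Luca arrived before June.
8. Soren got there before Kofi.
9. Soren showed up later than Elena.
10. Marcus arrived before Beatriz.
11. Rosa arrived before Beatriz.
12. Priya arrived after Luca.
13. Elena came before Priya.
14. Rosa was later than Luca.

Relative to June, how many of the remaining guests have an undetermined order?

Forced before June: Luca and Tobi.
That leaves Beatriz, Elena, Kofi, Marcus, Priya, Rosa, and Soren with no forced order relative to June — 7.

7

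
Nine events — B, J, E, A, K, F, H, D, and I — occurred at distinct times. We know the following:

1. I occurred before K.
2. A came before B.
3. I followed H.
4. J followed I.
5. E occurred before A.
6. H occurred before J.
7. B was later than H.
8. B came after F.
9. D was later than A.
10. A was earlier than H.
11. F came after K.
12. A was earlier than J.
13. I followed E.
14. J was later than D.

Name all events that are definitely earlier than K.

A, E, H, I

Directly stated before K: I.
A reaches K via A → H → I → K.
E reaches K via E → I → K.
H reaches K via H → I → K.
No chain forces J (or any of the others) ahead of K.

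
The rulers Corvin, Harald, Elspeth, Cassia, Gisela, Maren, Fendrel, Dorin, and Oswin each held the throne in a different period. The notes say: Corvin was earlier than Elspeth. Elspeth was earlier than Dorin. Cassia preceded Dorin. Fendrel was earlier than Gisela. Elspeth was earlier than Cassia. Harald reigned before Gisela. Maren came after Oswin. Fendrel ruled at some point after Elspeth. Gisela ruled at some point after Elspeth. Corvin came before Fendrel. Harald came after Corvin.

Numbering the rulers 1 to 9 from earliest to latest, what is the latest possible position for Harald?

8

Harald must come before Gisela — 1 ruler forced after them.
Everything else can be placed before Harald in some valid order, so Harald can sit as late as position 9 − 1 = 8.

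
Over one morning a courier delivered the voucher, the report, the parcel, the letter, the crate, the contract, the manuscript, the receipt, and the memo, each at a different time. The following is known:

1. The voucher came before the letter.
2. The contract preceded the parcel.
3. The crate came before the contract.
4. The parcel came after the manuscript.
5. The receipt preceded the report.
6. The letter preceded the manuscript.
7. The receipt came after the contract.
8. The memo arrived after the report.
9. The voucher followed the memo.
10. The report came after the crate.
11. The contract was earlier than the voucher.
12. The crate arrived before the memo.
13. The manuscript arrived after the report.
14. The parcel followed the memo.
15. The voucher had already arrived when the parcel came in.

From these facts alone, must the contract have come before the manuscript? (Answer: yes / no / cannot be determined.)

yes

Chain the constraints: the contract → the receipt → the report → the manuscript. Each link is directly stated, so the contract comes before the manuscript.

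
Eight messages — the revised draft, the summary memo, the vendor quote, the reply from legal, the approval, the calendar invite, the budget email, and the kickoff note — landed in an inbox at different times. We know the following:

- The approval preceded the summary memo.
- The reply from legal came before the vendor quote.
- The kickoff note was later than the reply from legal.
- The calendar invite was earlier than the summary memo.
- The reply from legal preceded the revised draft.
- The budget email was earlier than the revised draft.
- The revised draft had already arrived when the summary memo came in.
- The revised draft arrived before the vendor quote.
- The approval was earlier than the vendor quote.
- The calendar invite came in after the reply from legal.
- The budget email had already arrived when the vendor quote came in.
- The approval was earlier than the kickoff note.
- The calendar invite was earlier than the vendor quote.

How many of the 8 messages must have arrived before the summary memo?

5

Directly stated before the summary memo: the approval, the calendar invite, and the revised draft.
The budget email reaches the summary memo via the budget email → the revised draft → the summary memo.
The reply from legal reaches the summary memo via the reply from legal → the calendar invite → the summary memo.
No chain forces the kickoff note (or any of the others) ahead of the summary memo.
That's the approval, the budget email, the calendar invite, the reply from legal, and the revised draft — 5 in all.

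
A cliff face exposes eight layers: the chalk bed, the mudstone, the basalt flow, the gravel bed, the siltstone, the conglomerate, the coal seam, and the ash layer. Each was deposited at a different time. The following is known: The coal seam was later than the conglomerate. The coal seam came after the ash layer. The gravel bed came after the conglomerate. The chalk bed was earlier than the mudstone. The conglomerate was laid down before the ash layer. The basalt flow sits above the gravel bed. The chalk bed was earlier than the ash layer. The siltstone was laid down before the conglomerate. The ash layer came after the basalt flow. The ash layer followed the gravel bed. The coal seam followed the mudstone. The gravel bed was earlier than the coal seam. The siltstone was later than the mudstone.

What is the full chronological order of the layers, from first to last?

the chalk bed, the mudstone, the siltstone, the conglomerate, the gravel bed, the basalt flow, the ash layer, the coal seam

The constraints fix every adjacent pair, so only one ordering works:
the chalk bed → the mudstone → the siltstone → the conglomerate → the gravel bed → the basalt flow → the ash layer → the coal seam.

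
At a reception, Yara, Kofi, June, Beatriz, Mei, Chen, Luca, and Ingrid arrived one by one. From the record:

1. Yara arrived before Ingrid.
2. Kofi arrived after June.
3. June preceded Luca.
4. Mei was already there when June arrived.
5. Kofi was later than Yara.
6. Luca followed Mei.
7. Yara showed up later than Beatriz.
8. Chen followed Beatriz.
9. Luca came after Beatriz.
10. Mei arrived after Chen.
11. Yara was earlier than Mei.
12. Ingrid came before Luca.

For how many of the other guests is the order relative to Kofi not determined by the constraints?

2

Forced before Kofi: Beatriz, Chen, June, Mei, and Yara.
That leaves Ingrid and Luca with no forced order relative to Kofi — 2.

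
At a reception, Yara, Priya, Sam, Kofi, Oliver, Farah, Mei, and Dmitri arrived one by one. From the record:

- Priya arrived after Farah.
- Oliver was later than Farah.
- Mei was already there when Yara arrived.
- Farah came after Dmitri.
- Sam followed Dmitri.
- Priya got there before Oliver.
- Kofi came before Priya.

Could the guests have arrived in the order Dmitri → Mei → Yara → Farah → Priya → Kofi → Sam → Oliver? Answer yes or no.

The constraints require Kofi before Priya, but in the proposed sequence Priya appears ahead of Kofi. That one violation is enough.

no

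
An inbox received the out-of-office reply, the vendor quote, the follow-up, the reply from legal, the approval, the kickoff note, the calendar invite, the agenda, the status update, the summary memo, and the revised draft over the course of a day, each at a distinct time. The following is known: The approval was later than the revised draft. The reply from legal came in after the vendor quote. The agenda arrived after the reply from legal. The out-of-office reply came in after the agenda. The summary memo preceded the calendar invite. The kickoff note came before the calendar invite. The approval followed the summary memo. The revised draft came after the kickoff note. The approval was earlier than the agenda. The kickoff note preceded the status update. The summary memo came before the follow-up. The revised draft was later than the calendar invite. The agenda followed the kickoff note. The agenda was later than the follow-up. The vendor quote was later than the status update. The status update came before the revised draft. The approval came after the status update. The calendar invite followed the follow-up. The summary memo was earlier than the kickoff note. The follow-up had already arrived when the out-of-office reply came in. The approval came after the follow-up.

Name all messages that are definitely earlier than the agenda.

Directly stated before the agenda: the approval, the follow-up, the kickoff note, and the reply from legal.
The calendar invite reaches the agenda via the calendar invite → the revised draft → the approval → the agenda.
The revised draft reaches the agenda via the revised draft → the approval → the agenda.
The status update reaches the agenda via the status update → the approval → the agenda.
Likewise the summary memo and the vendor quote each reach the agenda by chaining the stated constraints.
No chain forces the out-of-office reply ahead of the agenda.

the approval, the calendar invite, the follow-up, the kickoff note, the reply from legal, the revised draft, the status update, the summary memo, the vendor quote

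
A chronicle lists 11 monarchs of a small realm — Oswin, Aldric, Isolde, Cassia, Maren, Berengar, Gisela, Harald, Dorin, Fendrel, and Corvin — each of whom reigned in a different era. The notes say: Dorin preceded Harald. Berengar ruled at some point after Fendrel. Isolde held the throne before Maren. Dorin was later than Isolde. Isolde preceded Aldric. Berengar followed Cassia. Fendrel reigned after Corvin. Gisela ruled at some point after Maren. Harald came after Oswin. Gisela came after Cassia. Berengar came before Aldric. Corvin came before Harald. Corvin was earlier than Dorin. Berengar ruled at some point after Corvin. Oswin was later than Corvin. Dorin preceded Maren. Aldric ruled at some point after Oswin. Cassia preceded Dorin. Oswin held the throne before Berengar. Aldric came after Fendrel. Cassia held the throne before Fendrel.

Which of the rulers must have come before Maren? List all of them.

Cassia, Corvin, Dorin, Isolde

Directly stated before Maren: Dorin and Isolde.
Cassia reaches Maren via Cassia → Dorin → Maren.
Corvin reaches Maren via Corvin → Dorin → Maren.
No chain forces Aldric (or any of the others) ahead of Maren.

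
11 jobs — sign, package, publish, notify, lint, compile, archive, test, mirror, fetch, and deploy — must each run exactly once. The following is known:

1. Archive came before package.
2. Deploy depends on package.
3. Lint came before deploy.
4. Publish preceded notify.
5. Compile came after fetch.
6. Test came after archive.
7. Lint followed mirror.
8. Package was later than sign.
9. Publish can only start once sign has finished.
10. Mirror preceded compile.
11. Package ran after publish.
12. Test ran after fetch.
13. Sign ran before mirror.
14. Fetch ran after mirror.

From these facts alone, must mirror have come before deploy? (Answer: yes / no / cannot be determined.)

Chain the constraints: mirror → lint → deploy. Each link is directly stated, so mirror comes before deploy.

yes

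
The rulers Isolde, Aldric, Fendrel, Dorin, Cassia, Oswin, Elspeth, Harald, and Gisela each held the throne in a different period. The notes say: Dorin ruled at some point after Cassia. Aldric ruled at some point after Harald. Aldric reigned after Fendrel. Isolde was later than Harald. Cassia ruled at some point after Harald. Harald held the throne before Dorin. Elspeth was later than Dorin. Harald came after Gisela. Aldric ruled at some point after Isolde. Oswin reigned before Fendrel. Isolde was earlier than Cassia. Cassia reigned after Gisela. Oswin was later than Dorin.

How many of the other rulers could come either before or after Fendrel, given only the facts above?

1

Forced before Fendrel: Cassia, Dorin, Gisela, Harald, Isolde, and Oswin; forced after Fendrel: Aldric.
That leaves Elspeth with no forced order relative to Fendrel — 1.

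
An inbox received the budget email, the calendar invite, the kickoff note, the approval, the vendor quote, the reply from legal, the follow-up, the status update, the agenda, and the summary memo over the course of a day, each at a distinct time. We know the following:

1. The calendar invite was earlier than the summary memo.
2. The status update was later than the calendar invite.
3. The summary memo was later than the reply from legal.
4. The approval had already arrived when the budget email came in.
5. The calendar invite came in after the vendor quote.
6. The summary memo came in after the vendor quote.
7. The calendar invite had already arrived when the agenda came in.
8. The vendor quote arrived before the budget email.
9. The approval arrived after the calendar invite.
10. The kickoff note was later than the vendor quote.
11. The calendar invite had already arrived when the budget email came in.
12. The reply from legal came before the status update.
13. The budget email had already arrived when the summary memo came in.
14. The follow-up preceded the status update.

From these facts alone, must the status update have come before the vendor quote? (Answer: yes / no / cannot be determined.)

no

Tracing the constraints gives the vendor quote → the calendar invite → the status update, so the vendor quote must come before the status update.
That means the status update cannot be before the vendor quote.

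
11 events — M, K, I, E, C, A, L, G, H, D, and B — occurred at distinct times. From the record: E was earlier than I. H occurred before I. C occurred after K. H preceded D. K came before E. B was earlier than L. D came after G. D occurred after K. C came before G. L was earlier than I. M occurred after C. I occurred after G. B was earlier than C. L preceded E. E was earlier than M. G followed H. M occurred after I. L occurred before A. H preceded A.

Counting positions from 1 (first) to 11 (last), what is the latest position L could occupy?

L must come before A, E, I, and M — 4 events forced after it.
Everything else can be placed before L in some valid order, so L can sit as late as position 11 − 4 = 7.

7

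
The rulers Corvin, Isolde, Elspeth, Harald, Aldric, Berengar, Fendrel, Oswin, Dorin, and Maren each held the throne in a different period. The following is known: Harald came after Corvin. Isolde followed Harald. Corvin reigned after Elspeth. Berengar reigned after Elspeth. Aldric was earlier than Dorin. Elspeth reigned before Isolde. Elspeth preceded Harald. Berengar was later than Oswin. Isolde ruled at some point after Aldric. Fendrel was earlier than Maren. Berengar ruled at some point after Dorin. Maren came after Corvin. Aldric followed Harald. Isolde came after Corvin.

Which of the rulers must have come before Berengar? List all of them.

Directly stated before Berengar: Dorin, Elspeth, and Oswin.
Aldric reaches Berengar via Aldric → Dorin → Berengar.
Corvin reaches Berengar via Corvin → Harald → Aldric → Dorin → Berengar.
Harald reaches Berengar via Harald → Aldric → Dorin → Berengar.
No chain forces Maren (or any of the others) ahead of Berengar.

Aldric, Corvin, Dorin, Elspeth, Harald, Oswin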